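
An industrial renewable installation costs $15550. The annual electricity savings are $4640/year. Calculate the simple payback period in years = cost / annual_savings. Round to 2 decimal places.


Simple payback period = initial cost / annual savings
Payback = 15550 / 4640
Payback = 3.35 years

3.35


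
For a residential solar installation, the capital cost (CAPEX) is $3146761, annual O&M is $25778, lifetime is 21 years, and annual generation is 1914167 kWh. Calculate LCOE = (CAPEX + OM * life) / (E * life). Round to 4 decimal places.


Total cost = CAPEX + OM * lifetime = 3146761 + 25778 * 21 = 3146761 + 541338 = 3688099
Total generation = annual * lifetime = 1914167 * 21 = 40197507 kWh
LCOE = 3688099 / 40197507
LCOE = 0.0917 $/kWh

0.0917


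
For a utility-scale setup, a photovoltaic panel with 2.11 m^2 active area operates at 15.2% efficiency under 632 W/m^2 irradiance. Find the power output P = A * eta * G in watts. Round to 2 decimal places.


Use the solar power formula P = A * eta * G.
Given: A = 2.11 m^2, eta = 0.152, G = 632 W/m^2
P = 2.11 * 0.152 * 632
P = 202.70 W

202.70


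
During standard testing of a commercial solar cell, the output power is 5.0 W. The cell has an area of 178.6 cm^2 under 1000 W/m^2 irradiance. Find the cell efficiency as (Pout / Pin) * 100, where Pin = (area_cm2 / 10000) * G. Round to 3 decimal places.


First compute the input power:
  Pin = area_cm2 / 10000 * G = 178.6 / 10000 * 1000 = 17.86 W
Then compute efficiency:
  Efficiency = (Pout / Pin) * 100 = (5.0 / 17.86) * 100
  Efficiency = 27.996%

27.996


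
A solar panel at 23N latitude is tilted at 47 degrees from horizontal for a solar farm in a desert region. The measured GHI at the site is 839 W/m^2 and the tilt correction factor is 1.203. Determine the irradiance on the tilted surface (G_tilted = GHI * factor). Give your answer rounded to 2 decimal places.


Identify the given values:
  GHI = 839 W/m^2, tilt correction factor = 1.203
Apply the formula G_tilted = GHI * factor:
  G_tilted = 839 * 1.203
  G_tilted = 1009.32 W/m^2

1009.32


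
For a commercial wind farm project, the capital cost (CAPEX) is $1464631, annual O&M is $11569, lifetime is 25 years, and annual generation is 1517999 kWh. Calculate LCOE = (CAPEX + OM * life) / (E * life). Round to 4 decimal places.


Total cost = CAPEX + OM * lifetime = 1464631 + 11569 * 25 = 1464631 + 289225 = 1753856
Total generation = annual * lifetime = 1517999 * 25 = 37949975 kWh
LCOE = 1753856 / 37949975
LCOE = 0.0462 $/kWh

0.0462


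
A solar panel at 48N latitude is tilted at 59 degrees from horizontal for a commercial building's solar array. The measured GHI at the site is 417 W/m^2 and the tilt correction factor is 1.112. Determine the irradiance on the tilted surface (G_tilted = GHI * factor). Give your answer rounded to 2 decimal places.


Identify the given values:
  GHI = 417 W/m^2, tilt correction factor = 1.112
Apply the formula G_tilted = GHI * factor:
  G_tilted = 417 * 1.112
  G_tilted = 463.70 W/m^2

463.70


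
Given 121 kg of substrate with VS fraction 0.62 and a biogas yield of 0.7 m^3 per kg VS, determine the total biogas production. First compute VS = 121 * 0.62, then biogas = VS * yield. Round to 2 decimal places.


Compute volatile solids:
  VS = mass * VS_fraction = 121 * 0.62 = 75.02 kg
Calculate biogas volume:
  Biogas = VS * specific_yield = 75.02 * 0.7
  Biogas = 52.51 m^3

52.51


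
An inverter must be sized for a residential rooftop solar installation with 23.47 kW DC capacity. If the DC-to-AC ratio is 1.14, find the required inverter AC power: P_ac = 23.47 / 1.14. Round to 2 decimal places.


The inverter AC capacity is determined by the DC/AC ratio.
Given: P_dc = 23.47 kW, DC/AC ratio = 1.14
P_ac = P_dc / ratio = 23.47 / 1.14
P_ac = 20.59 kW

20.59


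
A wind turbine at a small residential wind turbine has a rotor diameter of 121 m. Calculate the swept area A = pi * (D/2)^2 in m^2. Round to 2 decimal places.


Compute the rotor radius:
  r = D / 2 = 121 / 2 = 60.5 m
Calculate swept area:
  A = pi * r^2 = pi * 60.5^2
  A = 11499.01 m^2

11499.01


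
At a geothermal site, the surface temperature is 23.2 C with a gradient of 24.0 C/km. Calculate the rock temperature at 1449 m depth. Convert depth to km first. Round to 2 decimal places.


Convert depth to km: 1449 / 1000 = 1.449 km
Temperature increase = gradient * depth_km = 24.0 * 1.449 = 34.78 C
Temperature at depth = T_surface + delta_T = 23.2 + 34.78
T = 57.98 C

57.98


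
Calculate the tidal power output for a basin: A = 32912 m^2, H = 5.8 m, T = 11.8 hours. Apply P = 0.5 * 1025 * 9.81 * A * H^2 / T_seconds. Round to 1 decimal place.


Convert period to seconds: T = 11.8 * 3600 = 42480.0 s
H^2 = 5.8^2 = 33.64
P = 0.5 * rho * g * A * H^2 / T
P = 0.5 * 1025 * 9.81 * 32912 * 33.64 / 42480.0
P = 131035.4 W

131035.4


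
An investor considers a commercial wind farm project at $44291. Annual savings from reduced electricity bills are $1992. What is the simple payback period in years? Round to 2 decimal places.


Simple payback period = initial cost / annual savings
Payback = 44291 / 1992
Payback = 22.23 years

22.23


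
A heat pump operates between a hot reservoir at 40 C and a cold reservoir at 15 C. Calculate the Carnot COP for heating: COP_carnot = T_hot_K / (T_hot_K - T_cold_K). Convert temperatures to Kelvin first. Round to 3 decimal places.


Convert to Kelvin:
  T_hot = 40 + 273.15 = 313.15 K
  T_cold = 15 + 273.15 = 288.15 K
Apply Carnot COP formula:
  COP = T_hot_K / (T_hot_K - T_cold_K) = 313.15 / 25.0
  COP = 12.526

12.526


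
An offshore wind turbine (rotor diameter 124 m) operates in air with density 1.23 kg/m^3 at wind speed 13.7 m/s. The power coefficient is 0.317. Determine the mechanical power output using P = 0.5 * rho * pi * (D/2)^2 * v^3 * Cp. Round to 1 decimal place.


Step 1 -- Compute swept area:
  A = pi * (D/2)^2 = pi * (124/2)^2 = 12076.28 m^2
Step 2 -- Apply wind power equation:
  P = 0.5 * rho * A * v^3 * Cp
  v^3 = 13.7^3 = 2571.353
  P = 0.5 * 1.23 * 12076.28 * 2571.353 * 0.317
  P = 6053817.6 W

6053817.6


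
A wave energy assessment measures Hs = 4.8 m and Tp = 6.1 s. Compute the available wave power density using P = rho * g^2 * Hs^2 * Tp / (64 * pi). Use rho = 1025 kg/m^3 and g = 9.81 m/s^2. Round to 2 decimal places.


Apply wave power formula:
  g^2 = 9.81^2 = 96.2361
  Hs^2 = 4.8^2 = 23.04
  Numerator = rho * g^2 * Hs^2 * Tp = 1025 * 96.2361 * 23.04 * 6.1 = 13863541.6
  Denominator = 64 * pi = 201.0619
  P = 13863541.6 / 201.0619 = 68951.60 W/m

68951.60


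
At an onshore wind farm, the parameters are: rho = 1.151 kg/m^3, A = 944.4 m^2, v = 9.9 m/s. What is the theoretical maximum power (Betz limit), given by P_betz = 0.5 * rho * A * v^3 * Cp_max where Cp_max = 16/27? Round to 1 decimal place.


The Betz coefficient Cp_max = 16/27 = 0.5926
v^3 = 9.9^3 = 970.299
P_betz = 0.5 * rho * A * v^3 * Cp_max
P_betz = 0.5 * 1.151 * 944.4 * 970.299 * 0.5926
P_betz = 312509.4 W

312509.4


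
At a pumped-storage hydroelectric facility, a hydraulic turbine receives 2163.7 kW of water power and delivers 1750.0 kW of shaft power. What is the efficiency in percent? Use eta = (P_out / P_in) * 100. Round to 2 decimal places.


Turbine efficiency = (output power / input power) * 100
eta = (1750.0 / 2163.7) * 100
eta = 80.88%

80.88


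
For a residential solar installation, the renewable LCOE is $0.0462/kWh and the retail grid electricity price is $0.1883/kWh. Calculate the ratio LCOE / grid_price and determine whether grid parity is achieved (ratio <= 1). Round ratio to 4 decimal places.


Compare LCOE to grid price:
  LCOE = $0.0462/kWh, Grid price = $0.1883/kWh
  Ratio = LCOE / grid_price = 0.0462 / 0.1883 = 0.2454
  Grid parity achieved (ratio <= 1)? yes

0.2454


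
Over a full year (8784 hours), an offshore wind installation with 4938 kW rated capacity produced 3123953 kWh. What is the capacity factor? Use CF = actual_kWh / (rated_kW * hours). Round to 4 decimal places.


Capacity factor = actual output / maximum possible output
Maximum possible = rated * hours = 4938 * 8784 = 43375392 kWh
CF = 3123953 / 43375392
CF = 0.0720

0.0720


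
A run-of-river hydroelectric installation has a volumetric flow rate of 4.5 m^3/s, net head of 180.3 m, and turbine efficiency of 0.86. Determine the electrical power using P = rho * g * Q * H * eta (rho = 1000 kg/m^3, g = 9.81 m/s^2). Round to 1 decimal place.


Apply the hydropower formula P = rho * g * Q * H * eta
rho * g = 1000 * 9.81 = 9810.0
P = 9810.0 * 4.5 * 180.3 * 0.86
P = 6845035.4 W

6845035.4


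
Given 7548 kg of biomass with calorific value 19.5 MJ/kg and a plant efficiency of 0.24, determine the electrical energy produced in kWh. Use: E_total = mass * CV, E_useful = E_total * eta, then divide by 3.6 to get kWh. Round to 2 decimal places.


Total energy = mass * CV = 7548 * 19.5 = 147186.0 MJ
Useful energy = total * eta = 147186.0 * 0.24 = 35324.64 MJ
Convert to kWh: 35324.64 / 3.6
Useful energy = 9812.40 kWh

9812.40


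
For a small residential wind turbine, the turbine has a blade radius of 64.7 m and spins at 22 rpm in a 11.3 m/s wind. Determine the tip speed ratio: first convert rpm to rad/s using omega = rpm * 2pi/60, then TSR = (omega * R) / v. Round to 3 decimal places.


Convert rotational speed to rad/s:
  omega = 22 * 2 * pi / 60 = 2.3038 rad/s
Compute tip speed:
  v_tip = omega * R = 2.3038 * 64.7 = 149.058 m/s
Tip speed ratio:
  TSR = v_tip / v_wind = 149.058 / 11.3 = 13.191

13.191


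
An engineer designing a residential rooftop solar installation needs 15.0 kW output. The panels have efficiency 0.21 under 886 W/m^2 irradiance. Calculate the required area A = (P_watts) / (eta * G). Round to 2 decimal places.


Convert target power to watts: P = 15.0 * 1000 = 15000.0 W
Compute denominator: eta * G = 0.21 * 886 = 186.06
Required area A = P / (eta * G) = 15000.0 / 186.06
A = 80.62 m^2

80.62


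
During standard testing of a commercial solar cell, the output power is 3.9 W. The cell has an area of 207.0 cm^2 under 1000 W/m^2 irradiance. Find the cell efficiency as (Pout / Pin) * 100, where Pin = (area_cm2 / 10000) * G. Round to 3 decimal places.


First compute the input power:
  Pin = area_cm2 / 10000 * G = 207.0 / 10000 * 1000 = 20.7 W
Then compute efficiency:
  Efficiency = (Pout / Pin) * 100 = (3.9 / 20.7) * 100
  Efficiency = 18.841%

18.841


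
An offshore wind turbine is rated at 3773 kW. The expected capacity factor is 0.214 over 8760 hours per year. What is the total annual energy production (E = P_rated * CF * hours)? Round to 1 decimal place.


Annual energy = rated_kW * capacity_factor * hours_per_year
Given: P_rated = 3773 kW, CF = 0.214, hours = 8760
E = 3773 * 0.214 * 8760
E = 7073016.7 kWh

7073016.7


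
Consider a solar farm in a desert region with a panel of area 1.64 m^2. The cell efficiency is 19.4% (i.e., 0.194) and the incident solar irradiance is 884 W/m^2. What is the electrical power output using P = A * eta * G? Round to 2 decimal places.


Use the solar power formula P = A * eta * G.
Given: A = 1.64 m^2, eta = 0.194, G = 884 W/m^2
P = 1.64 * 0.194 * 884
P = 281.25 W

281.25


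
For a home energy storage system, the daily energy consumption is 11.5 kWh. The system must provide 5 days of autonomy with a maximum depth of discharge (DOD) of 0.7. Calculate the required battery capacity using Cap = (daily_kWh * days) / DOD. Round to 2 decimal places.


Total energy needed = daily * days = 11.5 * 5 = 57.5 kWh
Account for depth of discharge:
  Cap = total_energy / DOD = 57.5 / 0.7
  Cap = 82.14 kWh

82.14


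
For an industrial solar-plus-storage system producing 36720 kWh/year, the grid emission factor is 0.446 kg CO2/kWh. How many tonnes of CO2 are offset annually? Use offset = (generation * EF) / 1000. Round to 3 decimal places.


CO2 offset in kg = generation * emission_factor
CO2 offset = 36720 * 0.446 = 16377.12 kg
Convert to tonnes:
  CO2 offset = 16377.12 / 1000 = 16.377 tonnes

16.377


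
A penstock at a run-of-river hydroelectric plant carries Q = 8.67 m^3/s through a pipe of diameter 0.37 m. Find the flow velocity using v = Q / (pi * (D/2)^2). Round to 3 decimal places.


Compute pipe cross-sectional area:
  A = pi * (D/2)^2 = pi * (0.37/2)^2 = 0.1075 m^2
Calculate velocity:
  v = Q / A = 8.67 / 0.1075
  v = 80.635 m/s

80.635


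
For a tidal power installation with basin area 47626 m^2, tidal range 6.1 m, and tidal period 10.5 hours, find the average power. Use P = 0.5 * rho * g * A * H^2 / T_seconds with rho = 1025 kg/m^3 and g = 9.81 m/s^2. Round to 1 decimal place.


Convert period to seconds: T = 10.5 * 3600 = 37800.0 s
H^2 = 6.1^2 = 37.21
P = 0.5 * rho * g * A * H^2 / T
P = 0.5 * 1025 * 9.81 * 47626 * 37.21 / 37800.0
P = 235708.3 W

235708.3


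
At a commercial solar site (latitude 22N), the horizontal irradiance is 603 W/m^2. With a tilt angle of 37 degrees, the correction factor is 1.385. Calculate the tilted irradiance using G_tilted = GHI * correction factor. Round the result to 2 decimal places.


Identify the given values:
  GHI = 603 W/m^2, tilt correction factor = 1.385
Apply the formula G_tilted = GHI * factor:
  G_tilted = 603 * 1.385
  G_tilted = 835.16 W/m^2

835.16


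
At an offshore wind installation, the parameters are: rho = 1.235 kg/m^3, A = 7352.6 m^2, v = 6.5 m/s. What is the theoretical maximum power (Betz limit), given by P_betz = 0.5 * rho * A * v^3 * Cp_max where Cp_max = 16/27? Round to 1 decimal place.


The Betz coefficient Cp_max = 16/27 = 0.5926
v^3 = 6.5^3 = 274.625
P_betz = 0.5 * rho * A * v^3 * Cp_max
P_betz = 0.5 * 1.235 * 7352.6 * 274.625 * 0.5926
P_betz = 738880.5 W

738880.5


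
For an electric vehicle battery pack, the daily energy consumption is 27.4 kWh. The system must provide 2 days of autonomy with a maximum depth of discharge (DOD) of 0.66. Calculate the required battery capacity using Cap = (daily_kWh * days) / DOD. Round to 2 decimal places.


Total energy needed = daily * days = 27.4 * 2 = 54.8 kWh
Account for depth of discharge:
  Cap = total_energy / DOD = 54.8 / 0.66
  Cap = 83.03 kWh

83.03


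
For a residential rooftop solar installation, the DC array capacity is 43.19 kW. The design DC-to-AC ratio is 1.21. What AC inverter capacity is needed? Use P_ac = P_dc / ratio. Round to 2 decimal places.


The inverter AC capacity is determined by the DC/AC ratio.
Given: P_dc = 43.19 kW, DC/AC ratio = 1.21
P_ac = P_dc / ratio = 43.19 / 1.21
P_ac = 35.69 kW

35.69


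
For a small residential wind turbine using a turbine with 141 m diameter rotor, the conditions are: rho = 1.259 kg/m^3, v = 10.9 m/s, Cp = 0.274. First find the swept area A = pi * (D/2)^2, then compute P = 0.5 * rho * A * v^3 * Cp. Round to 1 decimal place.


Step 1 -- Compute swept area:
  A = pi * (D/2)^2 = pi * (141/2)^2 = 15614.5 m^2
Step 2 -- Apply wind power equation:
  P = 0.5 * rho * A * v^3 * Cp
  v^3 = 10.9^3 = 1295.029
  P = 0.5 * 1.259 * 15614.5 * 1295.029 * 0.274
  P = 3487818.7 W

3487818.7


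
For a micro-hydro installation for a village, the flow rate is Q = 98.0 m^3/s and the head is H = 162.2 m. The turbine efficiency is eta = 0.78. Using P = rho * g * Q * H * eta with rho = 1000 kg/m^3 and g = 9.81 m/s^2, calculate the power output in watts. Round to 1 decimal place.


Apply the hydropower formula P = rho * g * Q * H * eta
rho * g = 1000 * 9.81 = 9810.0
P = 9810.0 * 98.0 * 162.2 * 0.78
P = 121629952.1 W

121629952.1


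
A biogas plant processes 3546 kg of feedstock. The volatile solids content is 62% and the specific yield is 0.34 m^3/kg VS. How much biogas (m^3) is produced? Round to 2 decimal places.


Compute volatile solids:
  VS = mass * VS_fraction = 3546 * 0.62 = 2198.52 kg
Calculate biogas volume:
  Biogas = VS * specific_yield = 2198.52 * 0.34
  Biogas = 747.50 m^3

747.50


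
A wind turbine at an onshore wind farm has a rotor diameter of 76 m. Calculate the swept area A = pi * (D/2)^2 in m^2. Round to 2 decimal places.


Compute the rotor radius:
  r = D / 2 = 76 / 2 = 38.0 m
Calculate swept area:
  A = pi * r^2 = pi * 38.0^2
  A = 4536.46 m^2

4536.46


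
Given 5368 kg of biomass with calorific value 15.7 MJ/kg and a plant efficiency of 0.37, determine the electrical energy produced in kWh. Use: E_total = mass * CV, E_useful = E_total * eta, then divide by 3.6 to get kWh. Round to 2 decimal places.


Total energy = mass * CV = 5368 * 15.7 = 84277.6 MJ
Useful energy = total * eta = 84277.6 * 0.37 = 31182.71 MJ
Convert to kWh: 31182.71 / 3.6
Useful energy = 8661.86 kWh

8661.86


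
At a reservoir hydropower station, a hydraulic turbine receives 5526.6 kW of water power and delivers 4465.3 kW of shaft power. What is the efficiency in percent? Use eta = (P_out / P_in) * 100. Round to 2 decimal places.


Turbine efficiency = (output power / input power) * 100
eta = (4465.3 / 5526.6) * 100
eta = 80.80%

80.80


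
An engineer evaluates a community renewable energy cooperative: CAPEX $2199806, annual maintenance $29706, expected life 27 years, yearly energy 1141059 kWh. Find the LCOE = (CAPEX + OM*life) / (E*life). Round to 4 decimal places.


Total cost = CAPEX + OM * lifetime = 2199806 + 29706 * 27 = 2199806 + 802062 = 3001868
Total generation = annual * lifetime = 1141059 * 27 = 30808593 kWh
LCOE = 3001868 / 30808593
LCOE = 0.0974 $/kWh

0.0974


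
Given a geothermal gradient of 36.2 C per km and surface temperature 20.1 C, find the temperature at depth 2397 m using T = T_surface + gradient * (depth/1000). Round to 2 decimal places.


Convert depth to km: 2397 / 1000 = 2.397 km
Temperature increase = gradient * depth_km = 36.2 * 2.397 = 86.77 C
Temperature at depth = T_surface + delta_T = 20.1 + 86.77
T = 106.87 C

106.87


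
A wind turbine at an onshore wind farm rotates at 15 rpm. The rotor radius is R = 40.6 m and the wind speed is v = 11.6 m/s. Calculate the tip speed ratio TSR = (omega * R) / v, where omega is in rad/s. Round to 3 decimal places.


Convert rotational speed to rad/s:
  omega = 15 * 2 * pi / 60 = 1.5708 rad/s
Compute tip speed:
  v_tip = omega * R = 1.5708 * 40.6 = 63.774 m/s
Tip speed ratio:
  TSR = v_tip / v_wind = 63.774 / 11.6 = 5.498

5.498


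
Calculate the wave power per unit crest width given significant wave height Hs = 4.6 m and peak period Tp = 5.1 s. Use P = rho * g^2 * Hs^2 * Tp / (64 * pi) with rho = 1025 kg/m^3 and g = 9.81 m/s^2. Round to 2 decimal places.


Apply wave power formula:
  g^2 = 9.81^2 = 96.2361
  Hs^2 = 4.6^2 = 21.16
  Numerator = rho * g^2 * Hs^2 * Tp = 1025 * 96.2361 * 21.16 * 5.1 = 10645050.34
  Denominator = 64 * pi = 201.0619
  P = 10645050.34 / 201.0619 = 52944.14 W/m

52944.14


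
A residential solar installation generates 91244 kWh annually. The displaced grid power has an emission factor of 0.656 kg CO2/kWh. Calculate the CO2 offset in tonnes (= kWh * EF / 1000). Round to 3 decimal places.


CO2 offset in kg = generation * emission_factor
CO2 offset = 91244 * 0.656 = 59856.06 kg
Convert to tonnes:
  CO2 offset = 59856.06 / 1000 = 59.856 tonnes

59.856


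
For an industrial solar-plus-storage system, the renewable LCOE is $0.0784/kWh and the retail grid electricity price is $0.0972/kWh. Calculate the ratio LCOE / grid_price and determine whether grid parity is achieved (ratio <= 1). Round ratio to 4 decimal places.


Compare LCOE to grid price:
  LCOE = $0.0784/kWh, Grid price = $0.0972/kWh
  Ratio = LCOE / grid_price = 0.0784 / 0.0972 = 0.8066
  Grid parity achieved (ratio <= 1)? yes

0.8066


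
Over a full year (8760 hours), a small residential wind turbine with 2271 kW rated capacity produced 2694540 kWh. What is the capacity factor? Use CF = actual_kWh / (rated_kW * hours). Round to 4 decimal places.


Capacity factor = actual output / maximum possible output
Maximum possible = rated * hours = 2271 * 8760 = 19893960 kWh
CF = 2694540 / 19893960
CF = 0.1354

0.1354


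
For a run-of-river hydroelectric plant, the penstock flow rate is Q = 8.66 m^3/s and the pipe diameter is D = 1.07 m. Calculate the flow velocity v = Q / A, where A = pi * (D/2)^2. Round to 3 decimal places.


Compute pipe cross-sectional area:
  A = pi * (D/2)^2 = pi * (1.07/2)^2 = 0.8992 m^2
Calculate velocity:
  v = Q / A = 8.66 / 0.8992
  v = 9.631 m/s

9.631


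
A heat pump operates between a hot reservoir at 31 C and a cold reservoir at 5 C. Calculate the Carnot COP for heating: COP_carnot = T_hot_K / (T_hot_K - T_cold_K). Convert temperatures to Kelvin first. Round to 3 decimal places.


Convert to Kelvin:
  T_hot = 31 + 273.15 = 304.15 K
  T_cold = 5 + 273.15 = 278.15 K
Apply Carnot COP formula:
  COP = T_hot_K / (T_hot_K - T_cold_K) = 304.15 / 26.0
  COP = 11.698

11.698


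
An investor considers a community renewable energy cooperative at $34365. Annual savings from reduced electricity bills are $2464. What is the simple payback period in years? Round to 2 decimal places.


Simple payback period = initial cost / annual savings
Payback = 34365 / 2464
Payback = 13.95 years

13.95


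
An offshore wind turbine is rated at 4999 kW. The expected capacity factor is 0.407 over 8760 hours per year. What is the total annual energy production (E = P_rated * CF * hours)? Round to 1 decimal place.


Annual energy = rated_kW * capacity_factor * hours_per_year
Given: P_rated = 4999 kW, CF = 0.407, hours = 8760
E = 4999 * 0.407 * 8760
E = 17823034.7 kWh

17823034.7


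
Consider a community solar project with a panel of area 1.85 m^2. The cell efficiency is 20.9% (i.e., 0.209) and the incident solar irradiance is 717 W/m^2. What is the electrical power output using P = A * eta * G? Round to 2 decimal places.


Use the solar power formula P = A * eta * G.
Given: A = 1.85 m^2, eta = 0.209, G = 717 W/m^2
P = 1.85 * 0.209 * 717
P = 277.23 W

277.23


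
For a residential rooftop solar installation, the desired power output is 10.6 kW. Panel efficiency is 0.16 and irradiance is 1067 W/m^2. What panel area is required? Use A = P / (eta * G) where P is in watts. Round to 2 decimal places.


Convert target power to watts: P = 10.6 * 1000 = 10600.0 W
Compute denominator: eta * G = 0.16 * 1067 = 170.72
Required area A = P / (eta * G) = 10600.0 / 170.72
A = 62.09 m^2

62.09


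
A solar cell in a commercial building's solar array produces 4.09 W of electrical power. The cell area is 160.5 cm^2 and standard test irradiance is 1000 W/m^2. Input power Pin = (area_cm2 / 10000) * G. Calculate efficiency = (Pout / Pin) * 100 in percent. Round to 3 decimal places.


First compute the input power:
  Pin = area_cm2 / 10000 * G = 160.5 / 10000 * 1000 = 16.05 W
Then compute efficiency:
  Efficiency = (Pout / Pin) * 100 = (4.09 / 16.05) * 100
  Efficiency = 25.483%

25.483


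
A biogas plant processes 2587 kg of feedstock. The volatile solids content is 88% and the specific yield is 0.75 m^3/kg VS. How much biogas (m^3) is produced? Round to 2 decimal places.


Compute volatile solids:
  VS = mass * VS_fraction = 2587 * 0.88 = 2276.56 kg
Calculate biogas volume:
  Biogas = VS * specific_yield = 2276.56 * 0.75
  Biogas = 1707.42 m^3

1707.42


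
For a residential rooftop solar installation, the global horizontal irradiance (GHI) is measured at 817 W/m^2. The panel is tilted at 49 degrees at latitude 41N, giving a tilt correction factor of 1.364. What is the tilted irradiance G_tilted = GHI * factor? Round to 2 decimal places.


Identify the given values:
  GHI = 817 W/m^2, tilt correction factor = 1.364
Apply the formula G_tilted = GHI * factor:
  G_tilted = 817 * 1.364
  G_tilted = 1114.39 W/m^2

1114.39


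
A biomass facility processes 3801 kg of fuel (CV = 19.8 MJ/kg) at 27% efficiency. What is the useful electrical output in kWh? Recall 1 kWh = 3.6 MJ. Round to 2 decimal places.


Total energy = mass * CV = 3801 * 19.8 = 75259.8 MJ
Useful energy = total * eta = 75259.8 * 0.27 = 20320.15 MJ
Convert to kWh: 20320.15 / 3.6
Useful energy = 5644.49 kWh

5644.49


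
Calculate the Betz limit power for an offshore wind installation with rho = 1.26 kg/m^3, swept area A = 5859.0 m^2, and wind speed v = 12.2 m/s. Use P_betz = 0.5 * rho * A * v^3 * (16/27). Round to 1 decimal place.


The Betz coefficient Cp_max = 16/27 = 0.5926
v^3 = 12.2^3 = 1815.848
P_betz = 0.5 * rho * A * v^3 * Cp_max
P_betz = 0.5 * 1.26 * 5859.0 * 1815.848 * 0.5926
P_betz = 3971913.3 W

3971913.3


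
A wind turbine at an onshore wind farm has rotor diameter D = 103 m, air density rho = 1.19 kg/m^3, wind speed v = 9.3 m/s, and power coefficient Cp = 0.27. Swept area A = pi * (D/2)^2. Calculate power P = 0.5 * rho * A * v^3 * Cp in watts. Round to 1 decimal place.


Step 1 -- Compute swept area:
  A = pi * (D/2)^2 = pi * (103/2)^2 = 8332.29 m^2
Step 2 -- Apply wind power equation:
  P = 0.5 * rho * A * v^3 * Cp
  v^3 = 9.3^3 = 804.357
  P = 0.5 * 1.19 * 8332.29 * 804.357 * 0.27
  P = 1076698.0 W

1076698.0


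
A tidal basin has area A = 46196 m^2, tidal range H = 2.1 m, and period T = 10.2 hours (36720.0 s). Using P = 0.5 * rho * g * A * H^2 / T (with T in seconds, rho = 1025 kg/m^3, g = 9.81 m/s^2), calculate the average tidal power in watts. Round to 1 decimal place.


Convert period to seconds: T = 10.2 * 3600 = 36720.0 s
H^2 = 2.1^2 = 4.41
P = 0.5 * rho * g * A * H^2 / T
P = 0.5 * 1025 * 9.81 * 46196 * 4.41 / 36720.0
P = 27893.5 W

27893.5


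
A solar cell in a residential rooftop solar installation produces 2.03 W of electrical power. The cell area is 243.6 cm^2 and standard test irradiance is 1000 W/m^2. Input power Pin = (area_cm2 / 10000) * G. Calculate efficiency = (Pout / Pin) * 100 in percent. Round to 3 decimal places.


First compute the input power:
  Pin = area_cm2 / 10000 * G = 243.6 / 10000 * 1000 = 24.36 W
Then compute efficiency:
  Efficiency = (Pout / Pin) * 100 = (2.03 / 24.36) * 100
  Efficiency = 8.333%

8.333


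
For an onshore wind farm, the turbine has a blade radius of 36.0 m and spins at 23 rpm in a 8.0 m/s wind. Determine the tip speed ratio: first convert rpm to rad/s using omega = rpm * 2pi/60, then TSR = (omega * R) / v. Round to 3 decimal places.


Convert rotational speed to rad/s:
  omega = 23 * 2 * pi / 60 = 2.4086 rad/s
Compute tip speed:
  v_tip = omega * R = 2.4086 * 36.0 = 86.708 m/s
Tip speed ratio:
  TSR = v_tip / v_wind = 86.708 / 8.0 = 10.838

10.838


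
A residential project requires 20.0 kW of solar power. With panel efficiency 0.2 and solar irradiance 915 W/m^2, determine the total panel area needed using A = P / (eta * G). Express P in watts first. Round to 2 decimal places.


Convert target power to watts: P = 20.0 * 1000 = 20000.0 W
Compute denominator: eta * G = 0.2 * 915 = 183.0
Required area A = P / (eta * G) = 20000.0 / 183.0
A = 109.29 m^2

109.29


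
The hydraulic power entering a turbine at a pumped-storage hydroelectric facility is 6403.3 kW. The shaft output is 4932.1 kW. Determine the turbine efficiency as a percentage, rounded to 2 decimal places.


Turbine efficiency = (output power / input power) * 100
eta = (4932.1 / 6403.3) * 100
eta = 77.02%

77.02


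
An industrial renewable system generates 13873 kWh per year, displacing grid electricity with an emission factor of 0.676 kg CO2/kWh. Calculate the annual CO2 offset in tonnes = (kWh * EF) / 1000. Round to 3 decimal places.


CO2 offset in kg = generation * emission_factor
CO2 offset = 13873 * 0.676 = 9378.15 kg
Convert to tonnes:
  CO2 offset = 9378.15 / 1000 = 9.378 tonnes

9.378


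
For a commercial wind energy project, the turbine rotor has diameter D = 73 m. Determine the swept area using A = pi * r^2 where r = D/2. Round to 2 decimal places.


Compute the rotor radius:
  r = D / 2 = 73 / 2 = 36.5 m
Calculate swept area:
  A = pi * r^2 = pi * 36.5^2
  A = 4185.39 m^2

4185.39


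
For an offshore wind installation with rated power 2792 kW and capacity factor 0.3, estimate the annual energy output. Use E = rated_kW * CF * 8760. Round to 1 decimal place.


Annual energy = rated_kW * capacity_factor * hours_per_year
Given: P_rated = 2792 kW, CF = 0.3, hours = 8760
E = 2792 * 0.3 * 8760
E = 7337376.0 kWh

7337376.0


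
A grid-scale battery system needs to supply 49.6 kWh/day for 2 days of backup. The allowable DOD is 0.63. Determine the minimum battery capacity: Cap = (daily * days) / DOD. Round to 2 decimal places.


Total energy needed = daily * days = 49.6 * 2 = 99.2 kWh
Account for depth of discharge:
  Cap = total_energy / DOD = 99.2 / 0.63
  Cap = 157.46 kWh

157.46


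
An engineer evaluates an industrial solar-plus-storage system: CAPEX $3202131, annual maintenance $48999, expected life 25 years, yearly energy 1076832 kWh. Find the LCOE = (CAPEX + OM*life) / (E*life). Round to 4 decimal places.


Total cost = CAPEX + OM * lifetime = 3202131 + 48999 * 25 = 3202131 + 1224975 = 4427106
Total generation = annual * lifetime = 1076832 * 25 = 26920800 kWh
LCOE = 4427106 / 26920800
LCOE = 0.1644 $/kWh

0.1644


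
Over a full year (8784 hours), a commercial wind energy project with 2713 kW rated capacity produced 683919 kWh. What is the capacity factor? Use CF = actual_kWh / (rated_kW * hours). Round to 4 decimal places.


Capacity factor = actual output / maximum possible output
Maximum possible = rated * hours = 2713 * 8784 = 23830992 kWh
CF = 683919 / 23830992
CF = 0.0287

0.0287


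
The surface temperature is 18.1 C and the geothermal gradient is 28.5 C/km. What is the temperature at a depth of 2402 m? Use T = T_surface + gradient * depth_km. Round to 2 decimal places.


Convert depth to km: 2402 / 1000 = 2.402 km
Temperature increase = gradient * depth_km = 28.5 * 2.402 = 68.46 C
Temperature at depth = T_surface + delta_T = 18.1 + 68.46
T = 86.56 C

86.56


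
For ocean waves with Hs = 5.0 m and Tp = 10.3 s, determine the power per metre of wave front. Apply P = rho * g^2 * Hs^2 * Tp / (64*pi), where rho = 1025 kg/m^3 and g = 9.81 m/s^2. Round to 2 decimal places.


Apply wave power formula:
  g^2 = 9.81^2 = 96.2361
  Hs^2 = 5.0^2 = 25.0
  Numerator = rho * g^2 * Hs^2 * Tp = 1025 * 96.2361 * 25.0 * 10.3 = 25400315.64
  Denominator = 64 * pi = 201.0619
  P = 25400315.64 / 201.0619 = 126330.81 W/m

126330.81


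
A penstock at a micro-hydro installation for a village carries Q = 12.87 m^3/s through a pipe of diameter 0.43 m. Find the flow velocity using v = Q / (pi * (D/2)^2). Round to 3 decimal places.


Compute pipe cross-sectional area:
  A = pi * (D/2)^2 = pi * (0.43/2)^2 = 0.1452 m^2
Calculate velocity:
  v = Q / A = 12.87 / 0.1452
  v = 88.624 m/s

88.624


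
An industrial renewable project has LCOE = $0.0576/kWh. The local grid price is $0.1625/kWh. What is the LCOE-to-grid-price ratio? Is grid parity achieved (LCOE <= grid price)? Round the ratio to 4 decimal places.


Compare LCOE to grid price:
  LCOE = $0.0576/kWh, Grid price = $0.1625/kWh
  Ratio = LCOE / grid_price = 0.0576 / 0.1625 = 0.3545
  Grid parity achieved (ratio <= 1)? yes

0.3545


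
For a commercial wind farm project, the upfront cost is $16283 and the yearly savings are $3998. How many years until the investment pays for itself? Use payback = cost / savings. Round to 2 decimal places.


Simple payback period = initial cost / annual savings
Payback = 16283 / 3998
Payback = 4.07 years

4.07


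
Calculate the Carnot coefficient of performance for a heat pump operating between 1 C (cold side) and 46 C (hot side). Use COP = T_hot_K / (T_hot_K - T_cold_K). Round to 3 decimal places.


Convert to Kelvin:
  T_hot = 46 + 273.15 = 319.15 K
  T_cold = 1 + 273.15 = 274.15 K
Apply Carnot COP formula:
  COP = T_hot_K / (T_hot_K - T_cold_K) = 319.15 / 45.0
  COP = 7.092

7.092


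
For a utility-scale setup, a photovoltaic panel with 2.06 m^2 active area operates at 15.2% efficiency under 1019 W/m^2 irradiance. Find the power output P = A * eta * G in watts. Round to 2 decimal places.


Use the solar power formula P = A * eta * G.
Given: A = 2.06 m^2, eta = 0.152, G = 1019 W/m^2
P = 2.06 * 0.152 * 1019
P = 319.07 W

319.07


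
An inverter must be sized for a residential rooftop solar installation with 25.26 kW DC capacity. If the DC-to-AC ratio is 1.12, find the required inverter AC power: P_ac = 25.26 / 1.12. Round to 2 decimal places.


The inverter AC capacity is determined by the DC/AC ratio.
Given: P_dc = 25.26 kW, DC/AC ratio = 1.12
P_ac = P_dc / ratio = 25.26 / 1.12
P_ac = 22.55 kW

22.55


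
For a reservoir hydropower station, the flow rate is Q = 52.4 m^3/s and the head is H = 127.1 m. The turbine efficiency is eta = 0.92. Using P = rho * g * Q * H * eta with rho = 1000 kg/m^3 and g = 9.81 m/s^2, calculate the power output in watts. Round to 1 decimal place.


Apply the hydropower formula P = rho * g * Q * H * eta
rho * g = 1000 * 9.81 = 9810.0
P = 9810.0 * 52.4 * 127.1 * 0.92
P = 60108193.0 W

60108193.0


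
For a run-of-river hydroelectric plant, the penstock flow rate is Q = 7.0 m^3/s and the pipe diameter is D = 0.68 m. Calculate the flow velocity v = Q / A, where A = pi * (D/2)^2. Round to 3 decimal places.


Compute pipe cross-sectional area:
  A = pi * (D/2)^2 = pi * (0.68/2)^2 = 0.3632 m^2
Calculate velocity:
  v = Q / A = 7.0 / 0.3632
  v = 19.275 m/s

19.275


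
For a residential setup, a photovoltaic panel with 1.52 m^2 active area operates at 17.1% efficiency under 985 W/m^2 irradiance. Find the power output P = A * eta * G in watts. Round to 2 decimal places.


Use the solar power formula P = A * eta * G.
Given: A = 1.52 m^2, eta = 0.171, G = 985 W/m^2
P = 1.52 * 0.171 * 985
P = 256.02 W

256.02


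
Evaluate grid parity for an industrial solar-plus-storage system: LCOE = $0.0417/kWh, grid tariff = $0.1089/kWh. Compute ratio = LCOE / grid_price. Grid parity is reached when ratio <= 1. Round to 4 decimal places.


Compare LCOE to grid price:
  LCOE = $0.0417/kWh, Grid price = $0.1089/kWh
  Ratio = LCOE / grid_price = 0.0417 / 0.1089 = 0.3829
  Grid parity achieved (ratio <= 1)? yes

0.3829


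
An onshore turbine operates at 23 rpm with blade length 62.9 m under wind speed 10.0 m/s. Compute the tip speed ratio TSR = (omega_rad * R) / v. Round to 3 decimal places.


Convert rotational speed to rad/s:
  omega = 23 * 2 * pi / 60 = 2.4086 rad/s
Compute tip speed:
  v_tip = omega * R = 2.4086 * 62.9 = 151.498 m/s
Tip speed ratio:
  TSR = v_tip / v_wind = 151.498 / 10.0 = 15.150

15.150


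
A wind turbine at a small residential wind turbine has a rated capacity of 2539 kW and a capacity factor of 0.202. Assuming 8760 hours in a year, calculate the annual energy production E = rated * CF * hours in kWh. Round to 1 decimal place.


Annual energy = rated_kW * capacity_factor * hours_per_year
Given: P_rated = 2539 kW, CF = 0.202, hours = 8760
E = 2539 * 0.202 * 8760
E = 4492811.3 kWh

4492811.3


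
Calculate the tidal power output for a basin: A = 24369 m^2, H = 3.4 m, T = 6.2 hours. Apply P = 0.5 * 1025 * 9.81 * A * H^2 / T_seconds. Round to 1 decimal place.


Convert period to seconds: T = 6.2 * 3600 = 22320.0 s
H^2 = 3.4^2 = 11.56
P = 0.5 * rho * g * A * H^2 / T
P = 0.5 * 1025 * 9.81 * 24369 * 11.56 / 22320.0
P = 63454.8 W

63454.8


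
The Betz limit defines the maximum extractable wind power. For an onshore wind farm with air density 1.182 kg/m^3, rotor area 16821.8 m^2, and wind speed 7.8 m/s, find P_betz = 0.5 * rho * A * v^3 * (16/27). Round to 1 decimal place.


The Betz coefficient Cp_max = 16/27 = 0.5926
v^3 = 7.8^3 = 474.552
P_betz = 0.5 * rho * A * v^3 * Cp_max
P_betz = 0.5 * 1.182 * 16821.8 * 474.552 * 0.5926
P_betz = 2795760.6 W

2795760.6


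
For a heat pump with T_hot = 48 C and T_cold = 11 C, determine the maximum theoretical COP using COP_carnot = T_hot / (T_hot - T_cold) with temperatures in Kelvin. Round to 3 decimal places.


Convert to Kelvin:
  T_hot = 48 + 273.15 = 321.15 K
  T_cold = 11 + 273.15 = 284.15 K
Apply Carnot COP formula:
  COP = T_hot_K / (T_hot_K - T_cold_K) = 321.15 / 37.0
  COP = 8.680

8.680


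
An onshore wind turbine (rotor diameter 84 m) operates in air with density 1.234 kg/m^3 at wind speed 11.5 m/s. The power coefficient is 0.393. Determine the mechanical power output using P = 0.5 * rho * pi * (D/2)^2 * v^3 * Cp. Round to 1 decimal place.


Step 1 -- Compute swept area:
  A = pi * (D/2)^2 = pi * (84/2)^2 = 5541.77 m^2
Step 2 -- Apply wind power equation:
  P = 0.5 * rho * A * v^3 * Cp
  v^3 = 11.5^3 = 1520.875
  P = 0.5 * 1.234 * 5541.77 * 1520.875 * 0.393
  P = 2043712.0 W

2043712.0


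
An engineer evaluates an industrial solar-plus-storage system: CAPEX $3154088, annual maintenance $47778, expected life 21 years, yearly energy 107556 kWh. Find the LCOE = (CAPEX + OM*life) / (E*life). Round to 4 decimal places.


Total cost = CAPEX + OM * lifetime = 3154088 + 47778 * 21 = 3154088 + 1003338 = 4157426
Total generation = annual * lifetime = 107556 * 21 = 2258676 kWh
LCOE = 4157426 / 2258676
LCOE = 1.8406 $/kWh

1.8406


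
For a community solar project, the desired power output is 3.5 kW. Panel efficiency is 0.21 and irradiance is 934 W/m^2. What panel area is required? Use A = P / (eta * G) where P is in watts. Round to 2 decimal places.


Convert target power to watts: P = 3.5 * 1000 = 3500.0 W
Compute denominator: eta * G = 0.21 * 934 = 196.14
Required area A = P / (eta * G) = 3500.0 / 196.14
A = 17.84 m^2

17.84


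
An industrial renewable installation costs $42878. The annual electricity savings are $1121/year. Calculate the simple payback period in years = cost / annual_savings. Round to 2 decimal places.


Simple payback period = initial cost / annual savings
Payback = 42878 / 1121
Payback = 38.25 years

38.25


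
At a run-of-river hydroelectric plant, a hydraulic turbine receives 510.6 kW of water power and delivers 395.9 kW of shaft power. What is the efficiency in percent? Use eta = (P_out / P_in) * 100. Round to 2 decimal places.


Turbine efficiency = (output power / input power) * 100
eta = (395.9 / 510.6) * 100
eta = 77.54%

77.54


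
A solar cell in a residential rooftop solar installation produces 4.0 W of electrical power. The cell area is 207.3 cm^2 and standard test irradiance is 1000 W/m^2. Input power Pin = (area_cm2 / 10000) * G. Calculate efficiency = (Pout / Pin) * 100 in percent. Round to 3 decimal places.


First compute the input power:
  Pin = area_cm2 / 10000 * G = 207.3 / 10000 * 1000 = 20.73 W
Then compute efficiency:
  Efficiency = (Pout / Pin) * 100 = (4.0 / 20.73) * 100
  Efficiency = 19.296%

19.296


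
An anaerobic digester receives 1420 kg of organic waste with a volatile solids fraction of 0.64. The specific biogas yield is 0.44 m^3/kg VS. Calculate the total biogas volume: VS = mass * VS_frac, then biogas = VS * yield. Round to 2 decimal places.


Compute volatile solids:
  VS = mass * VS_fraction = 1420 * 0.64 = 908.8 kg
Calculate biogas volume:
  Biogas = VS * specific_yield = 908.8 * 0.44
  Biogas = 399.87 m^3

399.87


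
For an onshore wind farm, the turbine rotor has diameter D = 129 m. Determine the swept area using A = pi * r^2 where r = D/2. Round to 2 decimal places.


Compute the rotor radius:
  r = D / 2 = 129 / 2 = 64.5 m
Calculate swept area:
  A = pi * r^2 = pi * 64.5^2
  A = 13069.81 m^2

13069.81


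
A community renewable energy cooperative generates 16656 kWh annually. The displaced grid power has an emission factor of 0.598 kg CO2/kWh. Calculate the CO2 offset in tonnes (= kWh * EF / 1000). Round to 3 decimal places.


CO2 offset in kg = generation * emission_factor
CO2 offset = 16656 * 0.598 = 9960.29 kg
Convert to tonnes:
  CO2 offset = 9960.29 / 1000 = 9.960 tonnes

9.960


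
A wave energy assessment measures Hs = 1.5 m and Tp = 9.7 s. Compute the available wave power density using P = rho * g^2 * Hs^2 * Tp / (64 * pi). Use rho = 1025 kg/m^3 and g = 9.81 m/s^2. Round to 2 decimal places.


Apply wave power formula:
  g^2 = 9.81^2 = 96.2361
  Hs^2 = 1.5^2 = 2.25
  Numerator = rho * g^2 * Hs^2 * Tp = 1025 * 96.2361 * 2.25 * 9.7 = 2152861.7
  Denominator = 64 * pi = 201.0619
  P = 2152861.7 / 201.0619 = 10707.46 W/m

10707.46
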